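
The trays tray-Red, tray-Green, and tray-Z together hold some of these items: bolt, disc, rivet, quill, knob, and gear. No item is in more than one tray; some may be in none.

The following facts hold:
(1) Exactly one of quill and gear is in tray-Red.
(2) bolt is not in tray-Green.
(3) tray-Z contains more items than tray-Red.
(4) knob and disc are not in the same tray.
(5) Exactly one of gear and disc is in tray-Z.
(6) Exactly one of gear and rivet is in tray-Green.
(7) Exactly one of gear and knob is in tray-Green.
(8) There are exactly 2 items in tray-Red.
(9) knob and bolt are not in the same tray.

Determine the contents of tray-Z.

tray-Z = {bolt, disc, rivet}

From (2): bolt ∉ tray-Green.
Suppose bolt ∉ tray-Z: no assignment then satisfies all the clues, so bolt ∈ tray-Z.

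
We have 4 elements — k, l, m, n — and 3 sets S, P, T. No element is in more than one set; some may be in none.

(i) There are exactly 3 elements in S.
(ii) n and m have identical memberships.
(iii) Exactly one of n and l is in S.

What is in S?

S = {k, m, n}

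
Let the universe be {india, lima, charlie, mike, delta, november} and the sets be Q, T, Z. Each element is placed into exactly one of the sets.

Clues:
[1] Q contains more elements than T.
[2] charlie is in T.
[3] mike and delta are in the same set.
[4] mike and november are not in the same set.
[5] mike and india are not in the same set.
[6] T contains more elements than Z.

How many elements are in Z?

From (2): charlie ∈ T.
Suppose india ∈ Q: no assignment then satisfies all the clues, so india ∉ Q.

1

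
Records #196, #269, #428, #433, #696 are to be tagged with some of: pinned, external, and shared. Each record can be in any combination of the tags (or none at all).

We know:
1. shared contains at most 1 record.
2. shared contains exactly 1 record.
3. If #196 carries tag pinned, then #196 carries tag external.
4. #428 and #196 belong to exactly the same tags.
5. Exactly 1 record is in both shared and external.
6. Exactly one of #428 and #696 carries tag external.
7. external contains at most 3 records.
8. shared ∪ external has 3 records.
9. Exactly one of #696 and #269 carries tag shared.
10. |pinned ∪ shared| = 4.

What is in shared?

shared = {#269}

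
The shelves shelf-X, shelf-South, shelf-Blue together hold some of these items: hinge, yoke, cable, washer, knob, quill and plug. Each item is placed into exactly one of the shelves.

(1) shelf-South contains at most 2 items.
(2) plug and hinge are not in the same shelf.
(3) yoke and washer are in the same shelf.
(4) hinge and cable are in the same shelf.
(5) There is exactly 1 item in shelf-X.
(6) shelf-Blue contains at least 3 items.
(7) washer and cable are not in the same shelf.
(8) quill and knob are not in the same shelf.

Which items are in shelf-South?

shelf-South = {cable, hinge}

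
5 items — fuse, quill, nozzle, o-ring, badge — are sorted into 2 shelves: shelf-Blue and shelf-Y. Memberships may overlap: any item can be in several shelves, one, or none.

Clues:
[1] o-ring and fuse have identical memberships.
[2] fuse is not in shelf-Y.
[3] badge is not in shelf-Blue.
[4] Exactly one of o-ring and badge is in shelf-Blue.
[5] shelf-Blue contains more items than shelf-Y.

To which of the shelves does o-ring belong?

o-ring: shelf-Blue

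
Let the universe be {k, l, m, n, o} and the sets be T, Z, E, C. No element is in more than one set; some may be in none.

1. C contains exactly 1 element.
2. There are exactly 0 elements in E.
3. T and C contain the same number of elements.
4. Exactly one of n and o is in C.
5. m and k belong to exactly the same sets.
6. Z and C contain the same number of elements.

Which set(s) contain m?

m: none

(2): E already has 0, so the rest are out.
Suppose m ∈ T: no assignment then satisfies all the clues, so m ∉ T.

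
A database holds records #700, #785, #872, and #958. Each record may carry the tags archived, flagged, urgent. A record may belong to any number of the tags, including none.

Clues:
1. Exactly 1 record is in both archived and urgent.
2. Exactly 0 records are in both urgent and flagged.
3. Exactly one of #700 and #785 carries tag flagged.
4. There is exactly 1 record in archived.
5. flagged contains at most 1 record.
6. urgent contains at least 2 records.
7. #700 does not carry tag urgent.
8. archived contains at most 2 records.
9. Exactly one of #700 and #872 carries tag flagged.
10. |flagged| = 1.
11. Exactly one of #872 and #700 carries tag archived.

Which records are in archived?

archived = {#872}

From (7): #700 ∉ urgent.
Suppose #700 ∈ archived: no assignment then satisfies all the clues, so #700 ∉ archived.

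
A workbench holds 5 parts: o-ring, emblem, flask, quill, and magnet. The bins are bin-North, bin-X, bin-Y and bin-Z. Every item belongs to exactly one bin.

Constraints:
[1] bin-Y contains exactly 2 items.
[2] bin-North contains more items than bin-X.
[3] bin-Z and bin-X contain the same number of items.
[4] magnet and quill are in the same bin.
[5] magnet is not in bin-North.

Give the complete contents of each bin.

From (5): magnet ∉ bin-North.
(4): quill matches magnet: quill ∉ bin-North.
Suppose o-ring ∉ bin-North: no assignment then satisfies all the clues, so o-ring ∈ bin-North.

bin-North = {emblem, flask, o-ring}; bin-X = {}; bin-Y = {magnet, quill}; bin-Z = {}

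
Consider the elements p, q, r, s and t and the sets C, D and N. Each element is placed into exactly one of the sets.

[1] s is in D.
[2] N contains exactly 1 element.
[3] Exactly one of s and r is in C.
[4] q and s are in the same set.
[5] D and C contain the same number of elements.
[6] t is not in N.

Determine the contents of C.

From (1): s ∈ D.
From (6): t ∉ N.
(3) (exactly one): r ∈ C.
(4): q matches s: q ∉ C.
(4): q matches s: q ∈ D.
(2): only 1 candidates remain for N, so all are in.
Suppose t ∉ C: no assignment then satisfies all the clues, so t ∈ C.

C = {r, t}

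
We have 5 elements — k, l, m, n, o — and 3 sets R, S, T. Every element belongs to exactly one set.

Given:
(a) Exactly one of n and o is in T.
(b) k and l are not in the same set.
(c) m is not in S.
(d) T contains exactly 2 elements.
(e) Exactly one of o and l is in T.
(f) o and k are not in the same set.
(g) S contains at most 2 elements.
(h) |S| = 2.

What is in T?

T = {m, o}

From (c): m ∉ S.
Suppose k ∈ T: no assignment then satisfies all the clues, so k ∉ T.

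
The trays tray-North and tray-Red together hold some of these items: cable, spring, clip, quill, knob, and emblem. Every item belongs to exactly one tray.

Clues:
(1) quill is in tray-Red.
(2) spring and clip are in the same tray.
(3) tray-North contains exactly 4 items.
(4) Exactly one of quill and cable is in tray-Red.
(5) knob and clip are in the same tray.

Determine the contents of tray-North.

From (1): quill ∈ tray-Red.
(4) (exactly one): cable ∉ tray-Red.
Only one tray left: cable ∈ tray-North.
Suppose spring ∉ tray-North: no assignment then satisfies all the clues, so spring ∈ tray-North.

tray-North = {cable, clip, knob, spring}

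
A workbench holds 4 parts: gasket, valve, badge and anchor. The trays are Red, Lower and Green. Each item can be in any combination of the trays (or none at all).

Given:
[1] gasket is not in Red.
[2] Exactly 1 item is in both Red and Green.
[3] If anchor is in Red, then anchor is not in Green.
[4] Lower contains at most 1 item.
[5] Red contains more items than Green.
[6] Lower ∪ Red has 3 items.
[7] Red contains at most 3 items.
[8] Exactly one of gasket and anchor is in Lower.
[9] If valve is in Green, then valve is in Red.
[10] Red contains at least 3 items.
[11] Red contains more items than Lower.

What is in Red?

From (1): gasket ∉ Red.
(10): only 3 candidates remain for Red, so all are in.
(3): anchor ∉ Green.

Red = {anchor, badge, valve}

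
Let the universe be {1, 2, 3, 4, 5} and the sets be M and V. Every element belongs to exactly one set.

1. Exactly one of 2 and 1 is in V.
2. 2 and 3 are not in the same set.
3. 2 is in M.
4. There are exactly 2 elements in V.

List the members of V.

V = {1, 3}

From (3): 2 ∈ M.
(1) (exactly one): 1 ∈ V.
(2): 3 ∉ M.
Only one set left: 3 ∈ V.
(4): V already has 2, so the rest are out.
Only one set left: 4 ∈ M.
Only one set left: 5 ∈ M.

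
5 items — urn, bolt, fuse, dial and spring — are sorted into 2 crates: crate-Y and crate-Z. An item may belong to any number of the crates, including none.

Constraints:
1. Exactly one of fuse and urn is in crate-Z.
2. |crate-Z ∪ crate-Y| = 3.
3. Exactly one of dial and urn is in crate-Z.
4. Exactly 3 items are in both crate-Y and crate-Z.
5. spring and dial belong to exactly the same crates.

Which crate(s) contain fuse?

fuse: crate-Y, crate-Z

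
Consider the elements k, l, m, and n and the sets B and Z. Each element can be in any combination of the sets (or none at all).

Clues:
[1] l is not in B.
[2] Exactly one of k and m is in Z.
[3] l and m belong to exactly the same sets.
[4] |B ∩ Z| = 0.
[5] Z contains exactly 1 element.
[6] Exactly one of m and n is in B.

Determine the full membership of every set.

B = {n}; Z = {k}

From (1): l ∉ B.
(3): m matches l: m ∉ B.
(6) (exactly one): n ∈ B.
Suppose k ∈ B: no assignment then satisfies all the clues, so k ∉ B.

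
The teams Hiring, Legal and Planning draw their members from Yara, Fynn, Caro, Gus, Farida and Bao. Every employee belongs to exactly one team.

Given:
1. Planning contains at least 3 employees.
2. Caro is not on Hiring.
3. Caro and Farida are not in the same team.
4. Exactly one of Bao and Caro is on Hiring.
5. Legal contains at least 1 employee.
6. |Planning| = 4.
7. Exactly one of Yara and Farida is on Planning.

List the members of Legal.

Legal = {Farida}

From (2): Caro ∉ Hiring.
(4) (exactly one): Bao ∈ Hiring.
Suppose Yara ∈ Legal: no assignment then satisfies all the clues, so Yara ∉ Legal.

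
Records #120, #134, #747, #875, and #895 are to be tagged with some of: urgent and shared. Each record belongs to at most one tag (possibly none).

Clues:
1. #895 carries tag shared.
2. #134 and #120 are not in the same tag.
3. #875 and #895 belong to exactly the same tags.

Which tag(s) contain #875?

From (1): #895 ∈ shared.
(3): #875 matches #895: #875 ∉ urgent.
(3): #875 matches #895: #875 ∈ shared.

#875: shared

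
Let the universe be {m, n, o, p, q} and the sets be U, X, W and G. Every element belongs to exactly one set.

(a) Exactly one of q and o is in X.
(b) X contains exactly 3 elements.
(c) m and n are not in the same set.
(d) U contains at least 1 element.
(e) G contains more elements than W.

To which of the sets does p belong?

p: X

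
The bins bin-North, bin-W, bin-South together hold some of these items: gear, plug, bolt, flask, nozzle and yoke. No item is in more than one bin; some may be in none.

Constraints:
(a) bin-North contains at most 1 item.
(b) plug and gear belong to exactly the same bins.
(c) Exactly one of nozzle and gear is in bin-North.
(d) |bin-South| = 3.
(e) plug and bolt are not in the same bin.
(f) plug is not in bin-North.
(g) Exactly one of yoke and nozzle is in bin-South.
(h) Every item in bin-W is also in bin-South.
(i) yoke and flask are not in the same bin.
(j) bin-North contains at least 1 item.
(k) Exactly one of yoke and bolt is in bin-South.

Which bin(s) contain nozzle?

From (f): plug ∉ bin-North.
(b): gear matches plug: gear ∉ bin-North.
(c) (exactly one): nozzle ∈ bin-North.
(g) (exactly one): yoke ∈ bin-South.
(i): flask ∉ bin-South.
(k) (exactly one): bolt ∉ bin-South.
(a): bin-North already has 1, so the rest are out.
(d): only 3 candidates remain for bin-South, so all are in.
(h) contrapositive: bolt ∉ bin-W.
(h) contrapositive: flask ∉ bin-W.

nozzle: bin-North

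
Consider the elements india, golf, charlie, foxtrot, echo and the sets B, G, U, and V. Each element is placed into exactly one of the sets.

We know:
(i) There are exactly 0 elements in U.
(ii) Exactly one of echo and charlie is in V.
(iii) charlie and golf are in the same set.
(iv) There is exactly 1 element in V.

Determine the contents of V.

(i): U already has 0, so the rest are out.
Suppose india ∈ V: no assignment then satisfies all the clues, so india ∉ V.

V = {echo}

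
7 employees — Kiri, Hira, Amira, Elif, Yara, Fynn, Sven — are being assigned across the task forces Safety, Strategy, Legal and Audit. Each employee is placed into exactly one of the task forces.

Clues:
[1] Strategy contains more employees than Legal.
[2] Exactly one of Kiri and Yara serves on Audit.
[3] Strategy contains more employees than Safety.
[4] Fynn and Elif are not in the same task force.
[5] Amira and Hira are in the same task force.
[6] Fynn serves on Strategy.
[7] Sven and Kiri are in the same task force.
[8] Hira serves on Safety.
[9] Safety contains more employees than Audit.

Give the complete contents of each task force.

From (6): Fynn ∈ Strategy.
From (8): Hira ∈ Safety.
(4): Elif ∉ Strategy.
(5): Amira matches Hira: Amira ∈ Safety.
Suppose Kiri ∈ Safety: no assignment then satisfies all the clues, so Kiri ∉ Safety.

Safety = {Amira, Hira}; Strategy = {Fynn, Kiri, Sven}; Legal = {Elif}; Audit = {Yara}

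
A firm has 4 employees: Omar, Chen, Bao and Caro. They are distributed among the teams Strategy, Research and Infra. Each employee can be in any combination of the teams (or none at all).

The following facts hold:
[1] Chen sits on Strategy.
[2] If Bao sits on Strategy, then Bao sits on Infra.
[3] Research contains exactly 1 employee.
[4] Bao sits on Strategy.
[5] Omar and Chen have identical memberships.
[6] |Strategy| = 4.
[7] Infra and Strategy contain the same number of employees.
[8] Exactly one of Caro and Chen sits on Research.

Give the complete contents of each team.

Strategy = {Bao, Caro, Chen, Omar}; Research = {Caro}; Infra = {Bao, Caro, Chen, Omar}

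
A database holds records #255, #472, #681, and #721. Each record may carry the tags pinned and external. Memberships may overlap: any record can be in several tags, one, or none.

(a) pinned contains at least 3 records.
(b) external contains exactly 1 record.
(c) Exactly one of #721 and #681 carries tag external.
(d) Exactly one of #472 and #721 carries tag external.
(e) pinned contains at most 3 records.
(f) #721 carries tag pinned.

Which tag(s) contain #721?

From (f): #721 ∈ pinned.
Suppose #721 ∉ external: no assignment then satisfies all the clues, so #721 ∈ external.

#721: external, pinned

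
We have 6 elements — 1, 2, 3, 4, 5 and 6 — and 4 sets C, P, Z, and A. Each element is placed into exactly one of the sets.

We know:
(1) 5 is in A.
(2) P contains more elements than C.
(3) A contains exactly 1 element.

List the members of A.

From (1): 5 ∈ A.
(3): A already has 1, so the rest are out.

A = {5}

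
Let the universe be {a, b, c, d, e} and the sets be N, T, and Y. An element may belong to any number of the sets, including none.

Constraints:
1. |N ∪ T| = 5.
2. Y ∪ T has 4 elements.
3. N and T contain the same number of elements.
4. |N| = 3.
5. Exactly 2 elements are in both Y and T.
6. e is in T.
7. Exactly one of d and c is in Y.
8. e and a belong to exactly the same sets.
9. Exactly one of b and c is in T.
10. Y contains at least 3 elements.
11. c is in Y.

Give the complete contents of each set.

N = {b, c, d}; T = {a, b, e}; Y = {a, c, e}

From (6): e ∈ T.
From (11): c ∈ Y.
(7) (exactly one): d ∉ Y.
(8): a matches e: a ∈ T.
Suppose a ∈ N: no assignment then satisfies all the clues, so a ∉ N.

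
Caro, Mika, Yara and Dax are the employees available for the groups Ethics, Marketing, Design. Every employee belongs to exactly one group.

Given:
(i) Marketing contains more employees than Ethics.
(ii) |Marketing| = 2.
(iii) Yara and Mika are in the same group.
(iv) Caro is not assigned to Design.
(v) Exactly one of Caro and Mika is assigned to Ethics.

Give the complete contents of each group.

Ethics = {Caro}; Marketing = {Mika, Yara}; Design = {Dax}

From (iv): Caro ∉ Design.
Suppose Caro ∉ Ethics: no assignment then satisfies all the clues, so Caro ∈ Ethics.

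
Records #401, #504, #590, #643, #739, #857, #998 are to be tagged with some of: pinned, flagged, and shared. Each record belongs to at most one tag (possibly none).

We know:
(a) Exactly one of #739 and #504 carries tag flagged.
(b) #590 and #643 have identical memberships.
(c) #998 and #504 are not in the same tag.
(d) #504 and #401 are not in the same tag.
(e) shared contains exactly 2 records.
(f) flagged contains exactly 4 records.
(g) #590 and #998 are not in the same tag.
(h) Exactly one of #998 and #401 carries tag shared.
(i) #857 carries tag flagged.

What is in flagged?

flagged = {#504, #590, #643, #857}

From (i): #857 ∈ flagged.
Suppose #401 ∈ flagged: no assignment then satisfies all the clues, so #401 ∉ flagged.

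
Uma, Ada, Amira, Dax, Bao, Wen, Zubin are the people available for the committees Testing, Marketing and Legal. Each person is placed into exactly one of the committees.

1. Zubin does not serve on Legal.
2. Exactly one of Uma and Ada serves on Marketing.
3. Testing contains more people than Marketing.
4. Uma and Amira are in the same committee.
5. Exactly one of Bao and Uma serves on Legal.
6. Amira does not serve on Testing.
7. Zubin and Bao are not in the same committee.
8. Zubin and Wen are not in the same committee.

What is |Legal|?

From (1): Zubin ∉ Legal.
From (6): Amira ∉ Testing.
(4): Uma matches Amira: Uma ∉ Testing.
Suppose Ada ∈ Legal: no assignment then satisfies all the clues, so Ada ∉ Legal.

2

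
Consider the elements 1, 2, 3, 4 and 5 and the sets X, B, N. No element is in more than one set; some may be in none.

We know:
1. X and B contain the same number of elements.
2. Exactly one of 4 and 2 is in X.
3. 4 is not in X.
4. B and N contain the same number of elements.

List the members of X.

X = {2}

From (3): 4 ∉ X.
(2) (exactly one): 2 ∈ X.
Suppose 1 ∈ X: no assignment then satisfies all the clues, so 1 ∉ X.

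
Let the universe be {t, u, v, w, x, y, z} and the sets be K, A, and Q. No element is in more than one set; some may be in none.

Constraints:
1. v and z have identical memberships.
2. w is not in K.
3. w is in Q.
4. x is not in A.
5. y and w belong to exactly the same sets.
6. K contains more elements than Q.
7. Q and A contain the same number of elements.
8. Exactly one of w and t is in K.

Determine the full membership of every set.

From (2): w ∉ K.
From (3): w ∈ Q.
From (4): x ∉ A.
(5): y matches w: y ∉ K.
(5): y matches w: y ∉ A.
(5): y matches w: y ∈ Q.
(8) (exactly one): t ∈ K.
Suppose u ∉ K: no assignment then satisfies all the clues, so u ∈ K.

K = {t, u, x}; A = {v, z}; Q = {w, y}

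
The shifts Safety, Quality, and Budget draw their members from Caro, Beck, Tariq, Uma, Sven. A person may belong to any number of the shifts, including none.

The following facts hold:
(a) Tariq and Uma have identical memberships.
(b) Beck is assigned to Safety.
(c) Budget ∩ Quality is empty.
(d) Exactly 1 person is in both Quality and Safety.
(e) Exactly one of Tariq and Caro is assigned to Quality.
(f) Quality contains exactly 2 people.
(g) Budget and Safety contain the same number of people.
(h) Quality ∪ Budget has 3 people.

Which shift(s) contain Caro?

Caro: Quality

From (b): Beck ∈ Safety.
Suppose Caro ∈ Safety: no assignment then satisfies all the clues, so Caro ∉ Safety.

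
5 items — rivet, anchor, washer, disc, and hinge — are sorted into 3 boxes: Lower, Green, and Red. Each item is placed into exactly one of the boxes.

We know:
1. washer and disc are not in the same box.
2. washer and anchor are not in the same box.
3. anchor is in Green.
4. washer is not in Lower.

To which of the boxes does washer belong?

washer: Red

From (3): anchor ∈ Green.
From (4): washer ∉ Lower.
(2): washer ∉ Green.
Only one box left: washer ∈ Red.
(1): disc ∉ Red.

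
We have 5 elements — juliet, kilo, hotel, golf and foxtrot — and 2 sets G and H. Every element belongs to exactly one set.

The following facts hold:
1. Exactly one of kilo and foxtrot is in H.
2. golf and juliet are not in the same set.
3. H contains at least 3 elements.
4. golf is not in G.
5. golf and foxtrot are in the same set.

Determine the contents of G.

From (4): golf ∉ G.
(5): foxtrot matches golf: foxtrot ∉ G.
Only one set left: golf ∈ H.
Only one set left: foxtrot ∈ H.
(1) (exactly one): kilo ∉ H.
(2): juliet ∉ H.
(3): only 3 candidates remain for H, so all are in.
Only one set left: juliet ∈ G.
Only one set left: kilo ∈ G.

G = {juliet, kilo}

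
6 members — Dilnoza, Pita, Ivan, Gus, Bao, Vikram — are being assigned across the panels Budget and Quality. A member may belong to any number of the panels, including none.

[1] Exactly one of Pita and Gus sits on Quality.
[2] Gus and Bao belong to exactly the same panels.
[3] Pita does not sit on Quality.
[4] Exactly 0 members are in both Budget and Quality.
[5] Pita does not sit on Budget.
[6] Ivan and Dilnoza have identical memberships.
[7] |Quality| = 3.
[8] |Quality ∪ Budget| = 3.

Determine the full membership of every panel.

Budget = {}; Quality = {Bao, Gus, Vikram}

From (3): Pita ∉ Quality.
From (5): Pita ∉ Budget.
(1) (exactly one): Gus ∈ Quality.
(2): Bao matches Gus: Bao ∈ Quality.
Suppose Dilnoza ∈ Budget: no assignment then satisfies all the clues, so Dilnoza ∉ Budget.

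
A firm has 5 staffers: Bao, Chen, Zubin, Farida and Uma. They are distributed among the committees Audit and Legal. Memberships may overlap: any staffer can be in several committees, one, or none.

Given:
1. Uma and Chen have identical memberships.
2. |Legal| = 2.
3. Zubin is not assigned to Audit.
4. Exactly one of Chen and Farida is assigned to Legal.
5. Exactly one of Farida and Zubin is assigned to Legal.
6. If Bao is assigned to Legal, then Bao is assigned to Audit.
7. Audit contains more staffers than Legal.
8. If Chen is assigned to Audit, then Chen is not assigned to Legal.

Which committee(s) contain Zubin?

Zubin: none

From (3): Zubin ∉ Audit.
Suppose Zubin ∈ Legal: no assignment then satisfies all the clues, so Zubin ∉ Legal.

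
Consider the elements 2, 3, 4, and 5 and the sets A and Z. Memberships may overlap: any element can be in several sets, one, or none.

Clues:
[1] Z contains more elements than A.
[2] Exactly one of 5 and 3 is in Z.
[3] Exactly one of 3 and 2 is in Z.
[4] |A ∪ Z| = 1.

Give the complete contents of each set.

A = {}; Z = {3}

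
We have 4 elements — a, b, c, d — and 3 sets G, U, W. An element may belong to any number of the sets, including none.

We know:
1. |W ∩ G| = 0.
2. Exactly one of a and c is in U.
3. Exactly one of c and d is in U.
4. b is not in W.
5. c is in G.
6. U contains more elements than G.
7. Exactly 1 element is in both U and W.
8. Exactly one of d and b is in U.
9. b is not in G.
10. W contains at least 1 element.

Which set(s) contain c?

From (4): b ∉ W.
From (5): c ∈ G.
From (9): b ∉ G.
Suppose c ∈ U: no assignment then satisfies all the clues, so c ∉ U.

c: G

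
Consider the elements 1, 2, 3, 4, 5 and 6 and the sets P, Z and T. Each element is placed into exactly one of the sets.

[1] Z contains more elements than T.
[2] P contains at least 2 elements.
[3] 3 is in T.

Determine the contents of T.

T = {3}

From (3): 3 ∈ T.
Suppose 1 ∈ T: no assignment then satisfies all the clues, so 1 ∉ T.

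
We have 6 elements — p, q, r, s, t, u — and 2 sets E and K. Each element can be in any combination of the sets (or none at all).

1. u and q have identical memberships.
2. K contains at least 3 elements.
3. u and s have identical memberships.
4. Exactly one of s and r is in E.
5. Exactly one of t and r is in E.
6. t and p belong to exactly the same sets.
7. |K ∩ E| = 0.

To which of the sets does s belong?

s: K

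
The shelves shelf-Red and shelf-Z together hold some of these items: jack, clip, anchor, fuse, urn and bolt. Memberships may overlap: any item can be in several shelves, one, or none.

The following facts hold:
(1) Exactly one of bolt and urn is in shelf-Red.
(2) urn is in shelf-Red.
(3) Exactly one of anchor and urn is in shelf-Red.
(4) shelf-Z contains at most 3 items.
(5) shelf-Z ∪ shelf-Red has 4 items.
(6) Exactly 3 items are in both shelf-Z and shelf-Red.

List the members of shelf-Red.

From (2): urn ∈ shelf-Red.
(1) (exactly one): bolt ∉ shelf-Red.
(3) (exactly one): anchor ∉ shelf-Red.
Suppose jack ∉ shelf-Red: no assignment then satisfies all the clues, so jack ∈ shelf-Red.

shelf-Red = {clip, fuse, jack, urn}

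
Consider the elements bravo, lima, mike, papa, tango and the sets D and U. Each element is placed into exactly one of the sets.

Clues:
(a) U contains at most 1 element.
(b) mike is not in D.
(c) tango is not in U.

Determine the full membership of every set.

D = {bravo, lima, papa, tango}; U = {mike}

From (b): mike ∉ D.
From (c): tango ∉ U.
Only one set left: mike ∈ U.
Only one set left: tango ∈ D.
(a): U already has 1, so the rest are out.
Only one set left: bravo ∈ D.
Only one set left: lima ∈ D.
Only one set left: papa ∈ D.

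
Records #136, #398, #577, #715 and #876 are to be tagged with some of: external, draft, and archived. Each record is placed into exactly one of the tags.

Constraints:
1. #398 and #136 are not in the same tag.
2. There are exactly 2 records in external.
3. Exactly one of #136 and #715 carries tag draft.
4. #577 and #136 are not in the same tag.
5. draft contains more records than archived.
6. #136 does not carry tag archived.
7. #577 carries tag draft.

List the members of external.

external = {#136, #876}

From (6): #136 ∉ archived.
From (7): #577 ∈ draft.
(4): #136 ∉ draft.
Only one tag left: #136 ∈ external.
(1): #398 ∉ external.
(3) (exactly one): #715 ∈ draft.
(2): only 2 candidates remain for external, so all are in.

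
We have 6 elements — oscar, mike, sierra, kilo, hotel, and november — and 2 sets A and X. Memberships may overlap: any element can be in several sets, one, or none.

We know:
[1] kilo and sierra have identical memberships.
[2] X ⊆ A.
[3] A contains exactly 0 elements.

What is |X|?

(3): A already has 0, so the rest are out.
(2) contrapositive: oscar ∉ X.
(2) contrapositive: mike ∉ X.
(2) contrapositive: sierra ∉ X.
(2) contrapositive: kilo ∉ X.
(2) contrapositive: hotel ∉ X.
(2) contrapositive: november ∉ X.

0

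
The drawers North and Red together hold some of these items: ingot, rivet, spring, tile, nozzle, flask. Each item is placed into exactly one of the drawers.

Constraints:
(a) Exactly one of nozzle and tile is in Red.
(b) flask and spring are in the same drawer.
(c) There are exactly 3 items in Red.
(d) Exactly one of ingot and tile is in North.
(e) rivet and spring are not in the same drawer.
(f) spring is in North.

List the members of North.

North = {flask, spring, tile}

From (f): spring ∈ North.
(b): flask matches spring: flask ∈ North.
(e): rivet ∉ North.
Only one drawer left: rivet ∈ Red.
Suppose ingot ∈ North: no assignment then satisfies all the clues, so ingot ∉ North.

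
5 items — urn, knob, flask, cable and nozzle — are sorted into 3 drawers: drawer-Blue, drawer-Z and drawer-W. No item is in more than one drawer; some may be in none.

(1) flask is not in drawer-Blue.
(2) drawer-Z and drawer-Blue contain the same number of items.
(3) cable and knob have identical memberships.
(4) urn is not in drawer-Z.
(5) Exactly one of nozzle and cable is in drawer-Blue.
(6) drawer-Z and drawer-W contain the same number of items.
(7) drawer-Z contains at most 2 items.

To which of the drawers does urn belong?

urn: drawer-W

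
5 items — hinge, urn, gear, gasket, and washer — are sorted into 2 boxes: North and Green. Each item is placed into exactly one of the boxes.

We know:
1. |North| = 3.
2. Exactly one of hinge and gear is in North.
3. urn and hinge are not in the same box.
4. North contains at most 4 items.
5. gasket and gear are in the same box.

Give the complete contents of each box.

North = {gasket, gear, urn}; Green = {hinge, washer}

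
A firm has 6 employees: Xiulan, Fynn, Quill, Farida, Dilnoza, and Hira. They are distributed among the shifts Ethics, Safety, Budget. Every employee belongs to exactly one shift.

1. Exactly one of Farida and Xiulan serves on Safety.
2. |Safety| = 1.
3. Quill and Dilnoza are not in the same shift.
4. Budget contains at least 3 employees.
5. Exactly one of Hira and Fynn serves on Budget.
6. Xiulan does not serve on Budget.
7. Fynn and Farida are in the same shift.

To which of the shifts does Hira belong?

From (6): Xiulan ∉ Budget.
Suppose Hira ∉ Ethics: no assignment then satisfies all the clues, so Hira ∈ Ethics.

Hira: Ethics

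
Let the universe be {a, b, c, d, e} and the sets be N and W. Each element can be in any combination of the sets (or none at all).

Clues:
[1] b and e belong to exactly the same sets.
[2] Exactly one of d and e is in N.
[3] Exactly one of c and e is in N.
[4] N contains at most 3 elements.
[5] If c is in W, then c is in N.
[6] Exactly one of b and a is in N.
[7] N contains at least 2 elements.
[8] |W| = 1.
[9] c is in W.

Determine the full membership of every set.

From (9): c ∈ W.
(5): c ∈ N.
(8): W already has 1, so the rest are out.
(3) (exactly one): e ∉ N.
(1): b matches e: b ∉ N.
(2) (exactly one): d ∈ N.
(6) (exactly one): a ∈ N.

N = {a, c, d}; W = {c}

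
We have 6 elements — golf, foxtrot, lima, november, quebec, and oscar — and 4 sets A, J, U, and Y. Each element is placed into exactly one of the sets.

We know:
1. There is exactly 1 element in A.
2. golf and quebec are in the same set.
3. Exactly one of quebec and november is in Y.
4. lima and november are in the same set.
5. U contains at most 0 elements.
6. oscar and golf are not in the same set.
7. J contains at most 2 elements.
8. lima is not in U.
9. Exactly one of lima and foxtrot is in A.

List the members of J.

J = {golf, quebec}

From (8): lima ∉ U.
(4): november matches lima: november ∉ U.
(5): U already has 0, so the rest are out.
Suppose golf ∉ J: no assignment then satisfies all the clues, so golf ∈ J.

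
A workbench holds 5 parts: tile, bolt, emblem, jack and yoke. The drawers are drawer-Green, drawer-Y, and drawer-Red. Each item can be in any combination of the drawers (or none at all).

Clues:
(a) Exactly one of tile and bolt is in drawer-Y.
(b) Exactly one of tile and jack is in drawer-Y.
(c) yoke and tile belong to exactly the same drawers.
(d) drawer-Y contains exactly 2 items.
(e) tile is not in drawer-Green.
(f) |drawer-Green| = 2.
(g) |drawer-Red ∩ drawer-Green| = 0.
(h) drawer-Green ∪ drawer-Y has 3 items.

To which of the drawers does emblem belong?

emblem: drawer-Green

From (e): tile ∉ drawer-Green.
(c): yoke matches tile: yoke ∉ drawer-Green.
Suppose emblem ∉ drawer-Green: no assignment then satisfies all the clues, so emblem ∈ drawer-Green.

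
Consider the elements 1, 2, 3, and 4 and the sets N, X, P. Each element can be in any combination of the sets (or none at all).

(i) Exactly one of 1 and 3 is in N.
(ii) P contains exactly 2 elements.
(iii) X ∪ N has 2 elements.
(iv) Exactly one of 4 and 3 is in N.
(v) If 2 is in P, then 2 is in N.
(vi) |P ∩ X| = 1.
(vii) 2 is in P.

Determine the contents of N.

N = {2, 3}

From (vii): 2 ∈ P.
(v): 2 ∈ N.
Suppose 1 ∈ N: no assignment then satisfies all the clues, so 1 ∉ N.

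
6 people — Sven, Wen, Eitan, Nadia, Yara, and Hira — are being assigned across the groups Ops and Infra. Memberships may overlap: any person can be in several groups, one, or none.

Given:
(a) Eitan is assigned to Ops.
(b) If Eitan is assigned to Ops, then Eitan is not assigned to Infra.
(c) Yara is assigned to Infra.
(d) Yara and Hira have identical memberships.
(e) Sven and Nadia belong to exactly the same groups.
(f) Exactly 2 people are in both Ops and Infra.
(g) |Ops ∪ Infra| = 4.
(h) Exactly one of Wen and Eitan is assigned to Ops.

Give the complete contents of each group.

Ops = {Eitan, Hira, Yara}; Infra = {Hira, Wen, Yara}

From (a): Eitan ∈ Ops.
From (c): Yara ∈ Infra.
(b): Eitan ∉ Infra.
(d): Hira matches Yara: Hira ∈ Infra.
(h) (exactly one): Wen ∉ Ops.
Suppose Sven ∈ Ops: no assignment then satisfies all the clues, so Sven ∉ Ops.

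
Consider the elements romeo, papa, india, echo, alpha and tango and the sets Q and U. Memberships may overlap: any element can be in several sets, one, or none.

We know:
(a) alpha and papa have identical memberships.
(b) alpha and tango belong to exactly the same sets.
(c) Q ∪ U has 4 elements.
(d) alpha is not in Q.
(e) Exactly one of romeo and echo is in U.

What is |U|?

4

From (d): alpha ∉ Q.
(a): papa matches alpha: papa ∉ Q.
(b): tango matches alpha: tango ∉ Q.
Suppose papa ∉ U: no assignment then satisfies all the clues, so papa ∈ U.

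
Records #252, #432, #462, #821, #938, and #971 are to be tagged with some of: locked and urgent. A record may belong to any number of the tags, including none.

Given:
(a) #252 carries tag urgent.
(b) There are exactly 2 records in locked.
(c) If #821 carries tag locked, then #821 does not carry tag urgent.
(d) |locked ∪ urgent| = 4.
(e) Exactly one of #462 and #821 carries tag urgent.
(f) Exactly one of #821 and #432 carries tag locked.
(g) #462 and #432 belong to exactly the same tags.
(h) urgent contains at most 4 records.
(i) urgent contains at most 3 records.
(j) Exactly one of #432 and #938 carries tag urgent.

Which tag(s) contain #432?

#432: urgent

From (a): #252 ∈ urgent.
Suppose #432 ∈ locked: no assignment then satisfies all the clues, so #432 ∉ locked.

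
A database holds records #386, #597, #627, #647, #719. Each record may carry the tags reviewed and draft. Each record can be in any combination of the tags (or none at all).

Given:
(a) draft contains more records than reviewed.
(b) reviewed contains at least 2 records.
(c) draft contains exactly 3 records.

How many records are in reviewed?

2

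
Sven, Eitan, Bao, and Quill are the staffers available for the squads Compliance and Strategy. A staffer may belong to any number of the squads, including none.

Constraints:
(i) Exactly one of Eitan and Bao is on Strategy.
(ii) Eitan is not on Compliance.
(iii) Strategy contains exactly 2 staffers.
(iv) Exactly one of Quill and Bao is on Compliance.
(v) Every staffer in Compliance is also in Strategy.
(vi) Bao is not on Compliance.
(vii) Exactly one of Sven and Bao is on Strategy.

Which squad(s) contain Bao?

Bao: Strategy

From (ii): Eitan ∉ Compliance.
From (vi): Bao ∉ Compliance.
(iv) (exactly one): Quill ∈ Compliance.
(v) with Quill ∈ Compliance: Quill ∈ Strategy.
Suppose Bao ∉ Strategy: no assignment then satisfies all the clues, so Bao ∈ Strategy.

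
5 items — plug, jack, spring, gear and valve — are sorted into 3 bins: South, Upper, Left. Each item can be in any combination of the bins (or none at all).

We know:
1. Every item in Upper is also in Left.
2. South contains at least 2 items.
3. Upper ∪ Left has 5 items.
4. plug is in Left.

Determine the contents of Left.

Left = {gear, jack, plug, spring, valve}

From (4): plug ∈ Left.
Suppose jack ∉ Left: no assignment then satisfies all the clues, so jack ∈ Left.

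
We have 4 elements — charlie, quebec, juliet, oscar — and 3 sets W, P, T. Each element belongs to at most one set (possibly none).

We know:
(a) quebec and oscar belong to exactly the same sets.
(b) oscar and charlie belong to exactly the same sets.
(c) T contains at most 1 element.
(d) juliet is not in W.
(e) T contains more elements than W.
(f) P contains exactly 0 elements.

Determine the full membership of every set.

W = {}; P = {}; T = {juliet}

From (d): juliet ∉ W.
(f): P already has 0, so the rest are out.
Suppose charlie ∈ W: no assignment then satisfies all the clues, so charlie ∉ W.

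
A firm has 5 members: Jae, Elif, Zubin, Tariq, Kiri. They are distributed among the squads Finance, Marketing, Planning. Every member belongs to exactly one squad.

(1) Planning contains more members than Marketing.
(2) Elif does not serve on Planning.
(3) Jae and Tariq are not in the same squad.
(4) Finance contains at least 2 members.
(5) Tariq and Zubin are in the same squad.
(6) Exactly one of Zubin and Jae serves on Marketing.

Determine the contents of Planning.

Planning = {Tariq, Zubin}

From (2): Elif ∉ Planning.
Suppose Jae ∈ Planning: no assignment then satisfies all the clues, so Jae ∉ Planning.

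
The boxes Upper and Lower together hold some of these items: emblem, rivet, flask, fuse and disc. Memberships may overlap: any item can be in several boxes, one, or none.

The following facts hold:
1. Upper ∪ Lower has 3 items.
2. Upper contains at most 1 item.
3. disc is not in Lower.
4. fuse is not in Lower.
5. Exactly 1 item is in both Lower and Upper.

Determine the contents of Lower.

Lower = {emblem, flask, rivet}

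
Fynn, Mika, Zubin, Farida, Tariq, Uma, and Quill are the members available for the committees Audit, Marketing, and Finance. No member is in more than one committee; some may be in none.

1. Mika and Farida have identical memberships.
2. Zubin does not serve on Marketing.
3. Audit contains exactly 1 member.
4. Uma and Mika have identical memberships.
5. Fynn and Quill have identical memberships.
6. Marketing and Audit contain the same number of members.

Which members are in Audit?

Audit = {Zubin}

From (2): Zubin ∉ Marketing.
Suppose Fynn ∈ Audit: no assignment then satisfies all the clues, so Fynn ∉ Audit.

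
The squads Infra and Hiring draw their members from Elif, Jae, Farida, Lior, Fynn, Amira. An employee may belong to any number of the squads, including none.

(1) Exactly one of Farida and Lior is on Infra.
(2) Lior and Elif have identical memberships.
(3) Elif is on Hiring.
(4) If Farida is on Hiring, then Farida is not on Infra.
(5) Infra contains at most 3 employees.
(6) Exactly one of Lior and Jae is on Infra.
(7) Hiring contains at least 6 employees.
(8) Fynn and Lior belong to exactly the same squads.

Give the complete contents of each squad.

Infra = {Elif, Fynn, Lior}; Hiring = {Amira, Elif, Farida, Fynn, Jae, Lior}

From (3): Elif ∈ Hiring.
(2): Lior matches Elif: Lior ∈ Hiring.
(7): only 6 candidates remain for Hiring, so all are in.
(4): Farida ∉ Infra.
(1) (exactly one): Lior ∈ Infra.
(2): Elif matches Lior: Elif ∈ Infra.
(6) (exactly one): Jae ∉ Infra.
(8): Fynn matches Lior: Fynn ∈ Infra.
(5): Infra already has 3, so the rest are out.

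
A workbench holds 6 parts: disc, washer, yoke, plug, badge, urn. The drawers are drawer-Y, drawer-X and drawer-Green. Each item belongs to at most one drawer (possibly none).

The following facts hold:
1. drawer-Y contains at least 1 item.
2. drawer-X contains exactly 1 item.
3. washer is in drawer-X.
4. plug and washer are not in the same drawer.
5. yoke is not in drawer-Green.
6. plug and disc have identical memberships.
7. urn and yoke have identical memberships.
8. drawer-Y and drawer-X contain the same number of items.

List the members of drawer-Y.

drawer-Y = {badge}

From (3): washer ∈ drawer-X.
From (5): yoke ∉ drawer-Green.
(2): drawer-X already has 1, so the rest are out.
(7): urn matches yoke: urn ∉ drawer-Green.
Suppose disc ∈ drawer-Y: no assignment then satisfies all the clues, so disc ∉ drawer-Y.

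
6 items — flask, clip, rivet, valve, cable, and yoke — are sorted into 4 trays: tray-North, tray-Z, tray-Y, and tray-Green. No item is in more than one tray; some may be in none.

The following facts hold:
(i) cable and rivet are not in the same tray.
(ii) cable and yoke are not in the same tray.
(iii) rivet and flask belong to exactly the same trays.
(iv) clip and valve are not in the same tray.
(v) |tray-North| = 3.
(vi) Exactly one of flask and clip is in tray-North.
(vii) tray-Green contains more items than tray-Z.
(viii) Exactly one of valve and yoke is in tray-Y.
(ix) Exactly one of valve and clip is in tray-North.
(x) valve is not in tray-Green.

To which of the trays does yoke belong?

yoke: tray-Y

From (x): valve ∉ tray-Green.
Suppose yoke ∈ tray-North: no assignment then satisfies all the clues, so yoke ∉ tray-North.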